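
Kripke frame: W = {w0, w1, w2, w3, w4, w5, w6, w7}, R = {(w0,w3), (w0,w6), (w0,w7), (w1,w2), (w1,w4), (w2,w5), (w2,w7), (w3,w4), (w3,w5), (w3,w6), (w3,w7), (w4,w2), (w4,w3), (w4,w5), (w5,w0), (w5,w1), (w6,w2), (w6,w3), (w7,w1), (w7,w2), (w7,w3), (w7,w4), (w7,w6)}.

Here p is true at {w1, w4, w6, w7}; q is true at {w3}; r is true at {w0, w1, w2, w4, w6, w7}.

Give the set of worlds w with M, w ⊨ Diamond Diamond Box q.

w0: successors {w3, w6, w7}; Diamond Box q there: w3:F, w6:F, w7:F. ✗
w1: successors {w2, w4}; Diamond Box q there: w2:F, w4:F. ✗
w2: successors {w5, w7}; Diamond Box q there: w5:F, w7:F. ✗
w3: successors {w4, w5, w6, w7}; Diamond Box q there: w4:F, w5:F, w6:F, w7:F. ✗
w4: successors {w2, w3, w5}; Diamond Box q there: w2:F, w3:F, w5:F. ✗
w5: successors {w0, w1}; Diamond Box q there: w0:F, w1:F. ✗
w6: successors {w2, w3}; Diamond Box q there: w2:F, w3:F. ✗
w7: successors {w1, w2, w3, w4, w6}; Diamond Box q there: w1:F, w2:F, w3:F, w4:F, w6:F. ✗

∅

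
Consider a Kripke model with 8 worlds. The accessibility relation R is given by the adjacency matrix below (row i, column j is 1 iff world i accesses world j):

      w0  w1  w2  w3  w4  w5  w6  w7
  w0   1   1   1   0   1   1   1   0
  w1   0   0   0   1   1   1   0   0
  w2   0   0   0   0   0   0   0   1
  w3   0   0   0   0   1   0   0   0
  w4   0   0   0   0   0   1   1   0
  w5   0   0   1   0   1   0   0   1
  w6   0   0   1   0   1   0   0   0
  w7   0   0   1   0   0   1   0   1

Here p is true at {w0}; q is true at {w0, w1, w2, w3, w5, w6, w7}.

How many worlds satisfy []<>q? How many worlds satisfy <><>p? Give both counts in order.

7 and 1

For []<>q:
w0: successors {w0, w1, w2, w4, w5, w6}; <>q there: w0:T, w1:T, w2:T, w4:T, w5:T, w6:T. ✓
w1: successors {w3, w4, w5}; <>q there: w3:F, w4:T, w5:T. ✗
w2: successors {w7}; <>q there: w7:T. ✓
w3: successors {w4}; <>q there: w4:T. ✓
w4: successors {w5, w6}; <>q there: w5:T, w6:T. ✓
w5: successors {w2, w4, w7}; <>q there: w2:T, w4:T, w7:T. ✓
w6: successors {w2, w4}; <>q there: w2:T, w4:T. ✓
w7: successors {w2, w5, w7}; <>q there: w2:T, w5:T, w7:T. ✓
— 7 worlds.
For <><>p:
w0: successors {w0, w1, w2, w4, w5, w6}; <>p there: w0:T, w1:F, w2:F, w4:F, w5:F, w6:F. ✓
w1: successors {w3, w4, w5}; <>p there: w3:F, w4:F, w5:F. ✗
w2: successors {w7}; <>p there: w7:F. ✗
w3: successors {w4}; <>p there: w4:F. ✗
w4: successors {w5, w6}; <>p there: w5:F, w6:F. ✗
w5: successors {w2, w4, w7}; <>p there: w2:F, w4:F, w7:F. ✗
w6: successors {w2, w4}; <>p there: w2:F, w4:F. ✗
w7: successors {w2, w5, w7}; <>p there: w2:F, w5:F, w7:F. ✗
— 1 world.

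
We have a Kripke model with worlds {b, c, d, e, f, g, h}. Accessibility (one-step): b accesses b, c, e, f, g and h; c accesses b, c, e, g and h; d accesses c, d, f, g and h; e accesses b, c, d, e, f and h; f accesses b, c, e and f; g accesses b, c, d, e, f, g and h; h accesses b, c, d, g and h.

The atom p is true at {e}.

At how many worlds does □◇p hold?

b: successors {b, c, e, f, g, h}; ◇p there: b:T, c:T, e:T, f:T, g:T, h:F. ✗
c: successors {b, c, e, g, h}; ◇p there: b:T, c:T, e:T, g:T, h:F. ✗
d: successors {c, d, f, g, h}; ◇p there: c:T, d:F, f:T, g:T, h:F. ✗
e: successors {b, c, d, e, f, h}; ◇p there: b:T, c:T, d:F, e:T, f:T, h:F. ✗
f: successors {b, c, e, f}; ◇p there: b:T, c:T, e:T, f:T. ✓
g: successors {b, c, d, e, f, g, h}; ◇p there: b:T, c:T, d:F, e:T, f:T, g:T, h:F. ✗
h: successors {b, c, d, g, h}; ◇p there: b:T, c:T, d:F, g:T, h:F. ✗
Satisfying worlds: {f}.

1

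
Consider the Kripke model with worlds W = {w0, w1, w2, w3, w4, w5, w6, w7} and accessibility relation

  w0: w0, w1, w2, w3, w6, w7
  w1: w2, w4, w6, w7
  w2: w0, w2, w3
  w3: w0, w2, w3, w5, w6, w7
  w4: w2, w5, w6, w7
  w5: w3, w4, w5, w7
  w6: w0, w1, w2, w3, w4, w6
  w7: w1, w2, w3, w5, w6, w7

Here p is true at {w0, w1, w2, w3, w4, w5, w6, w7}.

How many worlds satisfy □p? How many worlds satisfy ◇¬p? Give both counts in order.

8 and 0

For □p:
w0: successors {w0, w1, w2, w3, w6, w7}; p there: w0:T, w1:T, w2:T, w3:T, w6:T, w7:T. ✓
w1: successors {w2, w4, w6, w7}; p there: w2:T, w4:T, w6:T, w7:T. ✓
w2: successors {w0, w2, w3}; p there: w0:T, w2:T, w3:T. ✓
w3: successors {w0, w2, w3, w5, w6, w7}; p there: w0:T, w2:T, w3:T, w5:T, w6:T, w7:T. ✓
w4: successors {w2, w5, w6, w7}; p there: w2:T, w5:T, w6:T, w7:T. ✓
w5: successors {w3, w4, w5, w7}; p there: w3:T, w4:T, w5:T, w7:T. ✓
w6: successors {w0, w1, w2, w3, w4, w6}; p there: w0:T, w1:T, w2:T, w3:T, w4:T, w6:T. ✓
w7: successors {w1, w2, w3, w5, w6, w7}; p there: w1:T, w2:T, w3:T, w5:T, w6:T, w7:T. ✓
— 8 worlds.
For ◇¬p:
w0: successors {w0, w1, w2, w3, w6, w7}; ¬p there: w0:F, w1:F, w2:F, w3:F, w6:F, w7:F. ✗
w1: successors {w2, w4, w6, w7}; ¬p there: w2:F, w4:F, w6:F, w7:F. ✗
w2: successors {w0, w2, w3}; ¬p there: w0:F, w2:F, w3:F. ✗
w3: successors {w0, w2, w3, w5, w6, w7}; ¬p there: w0:F, w2:F, w3:F, w5:F, w6:F, w7:F. ✗
w4: successors {w2, w5, w6, w7}; ¬p there: w2:F, w5:F, w6:F, w7:F. ✗
w5: successors {w3, w4, w5, w7}; ¬p there: w3:F, w4:F, w5:F, w7:F. ✗
w6: successors {w0, w1, w2, w3, w4, w6}; ¬p there: w0:F, w1:F, w2:F, w3:F, w4:F, w6:F. ✗
w7: successors {w1, w2, w3, w5, w6, w7}; ¬p there: w1:F, w2:F, w3:F, w5:F, w6:F, w7:F. ✗
— 0 worlds.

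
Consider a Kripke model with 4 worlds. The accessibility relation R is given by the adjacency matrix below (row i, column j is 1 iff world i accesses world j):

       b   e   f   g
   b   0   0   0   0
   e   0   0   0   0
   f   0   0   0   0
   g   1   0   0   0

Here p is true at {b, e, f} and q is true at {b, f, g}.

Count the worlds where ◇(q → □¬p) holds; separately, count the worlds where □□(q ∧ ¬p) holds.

1 and 4

For ◇(q → □¬p):
b: no successors, so ◇(q → □¬p) fails. ✗
e: no successors, so ◇(q → □¬p) fails. ✗
f: no successors, so ◇(q → □¬p) fails. ✗
g: successors {b}; q → □¬p there: b:T. ✓
— 1 world.
For □□(q ∧ ¬p):
b: no successors, so □□(q ∧ ¬p) holds vacuously. ✓
e: no successors, so □□(q ∧ ¬p) holds vacuously. ✓
f: no successors, so □□(q ∧ ¬p) holds vacuously. ✓
g: successors {b}; □(q ∧ ¬p) there: b:T. ✓
— 4 worlds.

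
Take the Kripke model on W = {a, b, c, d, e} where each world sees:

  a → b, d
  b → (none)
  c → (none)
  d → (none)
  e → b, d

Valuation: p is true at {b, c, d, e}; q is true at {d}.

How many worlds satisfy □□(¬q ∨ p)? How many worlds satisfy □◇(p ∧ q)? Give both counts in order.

For □□(¬q ∨ p):
a: successors {b, d}; □(¬q ∨ p) there: b:T, d:T. ✓
b: no successors, so □□(¬q ∨ p) holds vacuously. ✓
c: no successors, so □□(¬q ∨ p) holds vacuously. ✓
d: no successors, so □□(¬q ∨ p) holds vacuously. ✓
e: successors {b, d}; □(¬q ∨ p) there: b:T, d:T. ✓
— 5 worlds.
For □◇(p ∧ q):
a: successors {b, d}; ◇(p ∧ q) there: b:F, d:F. ✗
b: no successors, so □◇(p ∧ q) holds vacuously. ✓
c: no successors, so □◇(p ∧ q) holds vacuously. ✓
d: no successors, so □◇(p ∧ q) holds vacuously. ✓
e: successors {b, d}; ◇(p ∧ q) there: b:F, d:F. ✗
— 3 worlds.

5 and 3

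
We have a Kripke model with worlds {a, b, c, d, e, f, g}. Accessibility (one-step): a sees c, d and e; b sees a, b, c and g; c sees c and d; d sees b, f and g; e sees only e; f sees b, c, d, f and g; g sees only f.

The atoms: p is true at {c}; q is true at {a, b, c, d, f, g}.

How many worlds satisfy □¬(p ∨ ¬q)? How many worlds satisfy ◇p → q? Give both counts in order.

2 and 7

For □¬(p ∨ ¬q):
a: successors {c, d, e}; ¬(p ∨ ¬q) there: c:F, d:T, e:F. ✗
b: successors {a, b, c, g}; ¬(p ∨ ¬q) there: a:T, b:T, c:F, g:T. ✗
c: successors {c, d}; ¬(p ∨ ¬q) there: c:F, d:T. ✗
d: successors {b, f, g}; ¬(p ∨ ¬q) there: b:T, f:T, g:T. ✓
e: successors {e}; ¬(p ∨ ¬q) there: e:F. ✗
f: successors {b, c, d, f, g}; ¬(p ∨ ¬q) there: b:T, c:F, d:T, f:T, g:T. ✗
g: successors {f}; ¬(p ∨ ¬q) there: f:T. ✓
— 2 worlds.
For ◇p → q:
a: ◇p is T, q is T. ✓
b: ◇p is T, q is T. ✓
c: ◇p is T, q is T. ✓
d: ◇p is F, q is T. ✓
e: ◇p is F, q is F. ✓
f: ◇p is T, q is T. ✓
g: ◇p is F, q is T. ✓
— 7 worlds.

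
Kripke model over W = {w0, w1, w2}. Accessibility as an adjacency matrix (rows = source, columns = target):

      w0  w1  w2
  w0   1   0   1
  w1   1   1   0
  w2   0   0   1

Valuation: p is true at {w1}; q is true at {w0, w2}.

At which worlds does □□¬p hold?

{w0, w2}

w0: successors {w0, w2}; □¬p there: w0:T, w2:T. ✓
w1: successors {w0, w1}; □¬p there: w0:T, w1:F. ✗
w2: successors {w2}; □¬p there: w2:T. ✓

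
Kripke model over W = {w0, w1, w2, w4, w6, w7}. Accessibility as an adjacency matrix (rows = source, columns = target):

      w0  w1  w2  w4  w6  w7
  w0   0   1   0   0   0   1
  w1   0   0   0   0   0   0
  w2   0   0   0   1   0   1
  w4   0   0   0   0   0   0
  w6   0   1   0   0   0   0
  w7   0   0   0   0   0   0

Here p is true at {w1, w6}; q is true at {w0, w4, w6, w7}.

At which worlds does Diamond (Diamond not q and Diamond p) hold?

w0: successors {w1, w7}; Diamond not q and Diamond p there: w1:F, w7:F. ✗
w1: no successors, so Diamond (Diamond not q and Diamond p) fails. ✗
w2: successors {w4, w7}; Diamond not q and Diamond p there: w4:F, w7:F. ✗
w4: no successors, so Diamond (Diamond not q and Diamond p) fails. ✗
w6: successors {w1}; Diamond not q and Diamond p there: w1:F. ✗
w7: no successors, so Diamond (Diamond not q and Diamond p) fails. ✗

∅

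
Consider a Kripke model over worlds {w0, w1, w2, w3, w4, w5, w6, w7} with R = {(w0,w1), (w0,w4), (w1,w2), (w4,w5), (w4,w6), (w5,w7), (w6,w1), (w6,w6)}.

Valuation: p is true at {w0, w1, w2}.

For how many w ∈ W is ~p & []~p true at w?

4

w0: ~p is F, []~p is F. ✗
w1: ~p is F, []~p is F. ✗
w2: ~p is F, []~p is T. ✗
w3: ~p is T, []~p is T. ✓
w4: ~p is T, []~p is T. ✓
w5: ~p is T, []~p is T. ✓
w6: ~p is T, []~p is F. ✗
w7: ~p is T, []~p is T. ✓
Satisfying worlds: {w3, w4, w5, w7}.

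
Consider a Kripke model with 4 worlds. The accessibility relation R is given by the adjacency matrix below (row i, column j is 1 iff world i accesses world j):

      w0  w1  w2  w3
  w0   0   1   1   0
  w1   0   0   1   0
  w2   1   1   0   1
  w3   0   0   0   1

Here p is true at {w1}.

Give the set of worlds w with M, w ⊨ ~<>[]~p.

{w1}

w0: <>[]~p is T. ✗
w1: <>[]~p is F. ✓
w2: <>[]~p is T. ✗
w3: <>[]~p is T. ✗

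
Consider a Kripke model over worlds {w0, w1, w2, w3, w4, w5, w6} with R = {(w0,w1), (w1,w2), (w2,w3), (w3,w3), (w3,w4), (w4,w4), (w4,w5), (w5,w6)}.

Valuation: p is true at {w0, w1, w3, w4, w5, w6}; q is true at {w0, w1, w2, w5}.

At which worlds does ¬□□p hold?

{w0}

w0: □□p is F. ✓
w1: □□p is T. ✗
w2: □□p is T. ✗
w3: □□p is T. ✗
w4: □□p is T. ✗
w5: □□p is T. ✗
w6: □□p is T. ✗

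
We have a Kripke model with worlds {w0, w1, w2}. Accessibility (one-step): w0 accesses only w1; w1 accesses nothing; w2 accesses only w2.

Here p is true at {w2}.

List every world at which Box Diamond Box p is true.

{w1, w2}

w0: successors {w1}; Diamond Box p there: w1:F. ✗
w1: no successors, so Box Diamond Box p holds vacuously. ✓
w2: successors {w2}; Diamond Box p there: w2:T. ✓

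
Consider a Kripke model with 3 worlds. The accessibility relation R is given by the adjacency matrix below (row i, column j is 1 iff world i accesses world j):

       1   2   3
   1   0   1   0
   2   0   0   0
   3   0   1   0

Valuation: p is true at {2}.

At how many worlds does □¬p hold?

1: successors {2}; ¬p there: 2:F. ✗
2: no successors, so □¬p holds vacuously. ✓
3: successors {2}; ¬p there: 2:F. ✗
Satisfying worlds: {2}.

1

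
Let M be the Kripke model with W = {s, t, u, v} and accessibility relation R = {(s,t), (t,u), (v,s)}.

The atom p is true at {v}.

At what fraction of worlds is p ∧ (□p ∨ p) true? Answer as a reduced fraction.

s: p is F, □p ∨ p is F. ✗
t: p is F, □p ∨ p is F. ✗
u: p is F, □p ∨ p is T. ✗
v: p is T, □p ∨ p is T. ✓
That's 1 of 4 worlds, so 1/4.

1/4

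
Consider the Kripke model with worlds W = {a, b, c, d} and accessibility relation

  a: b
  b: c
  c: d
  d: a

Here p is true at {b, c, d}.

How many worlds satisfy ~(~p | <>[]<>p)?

a: ~p | <>[]<>p is T. ✗
b: ~p | <>[]<>p is F. ✓
c: ~p | <>[]<>p is T. ✗
d: ~p | <>[]<>p is T. ✗
Satisfying worlds: {b}.

1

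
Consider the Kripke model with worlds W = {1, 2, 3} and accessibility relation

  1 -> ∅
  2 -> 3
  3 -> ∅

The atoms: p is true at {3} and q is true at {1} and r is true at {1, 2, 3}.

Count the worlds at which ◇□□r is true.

1: no successors, so ◇□□r fails. ✗
2: successors {3}; □□r there: 3:T. ✓
3: no successors, so ◇□□r fails. ✗
Satisfying worlds: {2}.

1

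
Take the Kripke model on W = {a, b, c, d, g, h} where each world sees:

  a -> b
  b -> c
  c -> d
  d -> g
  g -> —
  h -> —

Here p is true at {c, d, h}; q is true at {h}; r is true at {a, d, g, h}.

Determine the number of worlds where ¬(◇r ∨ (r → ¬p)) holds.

1

a: ◇r ∨ (r → ¬p) is T. ✗
b: ◇r ∨ (r → ¬p) is T. ✗
c: ◇r ∨ (r → ¬p) is T. ✗
d: ◇r ∨ (r → ¬p) is T. ✗
g: ◇r ∨ (r → ¬p) is T. ✗
h: ◇r ∨ (r → ¬p) is F. ✓
Satisfying worlds: {h}.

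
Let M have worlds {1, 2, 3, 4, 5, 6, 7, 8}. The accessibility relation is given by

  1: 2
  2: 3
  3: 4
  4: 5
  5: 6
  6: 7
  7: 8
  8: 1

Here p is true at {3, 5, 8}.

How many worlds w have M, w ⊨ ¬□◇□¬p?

3

1: □◇□¬p is T. ✗
2: □◇□¬p is F. ✓
3: □◇□¬p is T. ✗
4: □◇□¬p is T. ✗
5: □◇□¬p is F. ✓
6: □◇□¬p is T. ✗
7: □◇□¬p is T. ✗
8: □◇□¬p is F. ✓
Satisfying worlds: {2, 5, 8}.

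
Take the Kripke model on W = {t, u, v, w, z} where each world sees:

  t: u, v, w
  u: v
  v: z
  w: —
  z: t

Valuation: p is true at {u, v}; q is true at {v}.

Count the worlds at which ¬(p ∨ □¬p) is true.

t: p ∨ □¬p is F. ✓
u: p ∨ □¬p is T. ✗
v: p ∨ □¬p is T. ✗
w: p ∨ □¬p is T. ✗
z: p ∨ □¬p is T. ✗
Satisfying worlds: {t}.

1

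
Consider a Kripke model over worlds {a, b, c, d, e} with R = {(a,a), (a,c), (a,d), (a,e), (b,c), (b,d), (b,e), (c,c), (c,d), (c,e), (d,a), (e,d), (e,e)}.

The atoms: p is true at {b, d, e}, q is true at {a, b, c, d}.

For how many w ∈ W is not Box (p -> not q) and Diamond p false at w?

a: not Box (p -> not q) is T, Diamond p is T. ✓
b: not Box (p -> not q) is T, Diamond p is T. ✓
c: not Box (p -> not q) is T, Diamond p is T. ✓
d: not Box (p -> not q) is F, Diamond p is F. ✗
e: not Box (p -> not q) is T, Diamond p is T. ✓
Satisfying worlds: {a, b, c, e}.
So not Box (p -> not q) and Diamond p fails at the other 1 world.

1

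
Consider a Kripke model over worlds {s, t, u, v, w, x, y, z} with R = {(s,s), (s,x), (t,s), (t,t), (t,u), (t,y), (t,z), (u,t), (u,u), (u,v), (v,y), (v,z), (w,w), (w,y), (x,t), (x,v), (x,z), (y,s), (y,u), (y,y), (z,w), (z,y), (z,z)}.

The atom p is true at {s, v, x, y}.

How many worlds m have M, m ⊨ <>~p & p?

s: <>~p is F, p is T. ✗
t: <>~p is T, p is F. ✗
u: <>~p is T, p is F. ✗
v: <>~p is T, p is T. ✓
w: <>~p is T, p is F. ✗
x: <>~p is T, p is T. ✓
y: <>~p is T, p is T. ✓
z: <>~p is T, p is F. ✗
Satisfying worlds: {v, x, y}.

3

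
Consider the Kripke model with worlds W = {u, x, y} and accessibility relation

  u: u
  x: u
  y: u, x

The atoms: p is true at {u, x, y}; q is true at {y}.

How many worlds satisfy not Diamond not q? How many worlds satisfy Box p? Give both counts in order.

For not Diamond not q:
u: Diamond not q is T. ✗
x: Diamond not q is T. ✗
y: Diamond not q is T. ✗
— 0 worlds.
For Box p:
u: successors {u}; p there: u:T. ✓
x: successors {u}; p there: u:T. ✓
y: successors {u, x}; p there: u:T, x:T. ✓
— 3 worlds.

0 and 3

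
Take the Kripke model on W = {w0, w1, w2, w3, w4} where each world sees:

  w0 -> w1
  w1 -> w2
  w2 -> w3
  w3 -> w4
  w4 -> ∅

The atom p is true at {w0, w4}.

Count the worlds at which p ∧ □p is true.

w0: p is T, □p is F. ✗
w1: p is F, □p is F. ✗
w2: p is F, □p is F. ✗
w3: p is F, □p is T. ✗
w4: p is T, □p is T. ✓
Satisfying worlds: {w4}.

1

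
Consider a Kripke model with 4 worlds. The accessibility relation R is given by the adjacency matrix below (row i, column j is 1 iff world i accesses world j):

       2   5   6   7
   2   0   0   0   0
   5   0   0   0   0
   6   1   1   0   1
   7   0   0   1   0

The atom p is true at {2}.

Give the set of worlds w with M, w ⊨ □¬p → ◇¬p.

{6, 7}

2: □¬p is T, ◇¬p is F. ✗
5: □¬p is T, ◇¬p is F. ✗
6: □¬p is F, ◇¬p is T. ✓
7: □¬p is T, ◇¬p is T. ✓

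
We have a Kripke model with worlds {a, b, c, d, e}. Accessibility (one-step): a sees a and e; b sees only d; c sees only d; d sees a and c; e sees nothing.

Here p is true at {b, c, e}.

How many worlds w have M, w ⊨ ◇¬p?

4

a: successors {a, e}; ¬p there: a:T, e:F. ✓
b: successors {d}; ¬p there: d:T. ✓
c: successors {d}; ¬p there: d:T. ✓
d: successors {a, c}; ¬p there: a:T, c:F. ✓
e: no successors, so ◇¬p fails. ✗
Satisfying worlds: {a, b, c, d}.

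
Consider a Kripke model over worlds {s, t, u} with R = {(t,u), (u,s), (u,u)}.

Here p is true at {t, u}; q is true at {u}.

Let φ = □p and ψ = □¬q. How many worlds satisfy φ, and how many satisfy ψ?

For □p:
s: no successors, so □p holds vacuously. ✓
t: successors {u}; p there: u:T. ✓
u: successors {s, u}; p there: s:F, u:T. ✗
— 2 worlds.
For □¬q:
s: no successors, so □¬q holds vacuously. ✓
t: successors {u}; ¬q there: u:F. ✗
u: successors {s, u}; ¬q there: s:T, u:F. ✗
— 1 world.

2 and 1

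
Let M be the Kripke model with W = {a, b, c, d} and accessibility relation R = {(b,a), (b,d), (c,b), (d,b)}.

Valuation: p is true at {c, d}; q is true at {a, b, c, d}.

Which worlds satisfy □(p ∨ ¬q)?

{a}

a: no successors, so □(p ∨ ¬q) holds vacuously. ✓
b: successors {a, d}; p ∨ ¬q there: a:F, d:T. ✗
c: successors {b}; p ∨ ¬q there: b:F. ✗
d: successors {b}; p ∨ ¬q there: b:F. ✗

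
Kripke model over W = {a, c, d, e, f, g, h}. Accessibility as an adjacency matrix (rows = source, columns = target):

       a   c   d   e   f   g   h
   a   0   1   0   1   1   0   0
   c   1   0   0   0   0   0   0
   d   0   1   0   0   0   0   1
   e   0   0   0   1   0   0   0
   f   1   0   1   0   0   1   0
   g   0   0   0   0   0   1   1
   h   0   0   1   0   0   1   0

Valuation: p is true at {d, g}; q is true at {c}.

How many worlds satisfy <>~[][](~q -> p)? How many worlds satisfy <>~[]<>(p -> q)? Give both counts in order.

7 and 3

For <>~[][](~q -> p):
a: successors {c, e, f}; ~[][](~q -> p) there: c:T, e:T, f:T. ✓
c: successors {a}; ~[][](~q -> p) there: a:T. ✓
d: successors {c, h}; ~[][](~q -> p) there: c:T, h:T. ✓
e: successors {e}; ~[][](~q -> p) there: e:T. ✓
f: successors {a, d, g}; ~[][](~q -> p) there: a:T, d:T, g:T. ✓
g: successors {g, h}; ~[][](~q -> p) there: g:T, h:T. ✓
h: successors {d, g}; ~[][](~q -> p) there: d:T, g:T. ✓
— 7 worlds.
For <>~[]<>(p -> q):
a: successors {c, e, f}; ~[]<>(p -> q) there: c:F, e:F, f:F. ✗
c: successors {a}; ~[]<>(p -> q) there: a:F. ✗
d: successors {c, h}; ~[]<>(p -> q) there: c:F, h:F. ✗
e: successors {e}; ~[]<>(p -> q) there: e:F. ✗
f: successors {a, d, g}; ~[]<>(p -> q) there: a:F, d:T, g:T. ✓
g: successors {g, h}; ~[]<>(p -> q) there: g:T, h:F. ✓
h: successors {d, g}; ~[]<>(p -> q) there: d:T, g:T. ✓
— 3 worlds.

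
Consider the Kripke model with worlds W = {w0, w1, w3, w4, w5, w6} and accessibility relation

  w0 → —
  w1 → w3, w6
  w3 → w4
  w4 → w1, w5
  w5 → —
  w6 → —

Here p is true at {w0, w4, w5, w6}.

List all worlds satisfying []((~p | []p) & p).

{w0, w5, w6}

w0: no successors, so []((~p | []p) & p) holds vacuously. ✓
w1: successors {w3, w6}; (~p | []p) & p there: w3:F, w6:T. ✗
w3: successors {w4}; (~p | []p) & p there: w4:F. ✗
w4: successors {w1, w5}; (~p | []p) & p there: w1:F, w5:T. ✗
w5: no successors, so []((~p | []p) & p) holds vacuously. ✓
w6: no successors, so []((~p | []p) & p) holds vacuously. ✓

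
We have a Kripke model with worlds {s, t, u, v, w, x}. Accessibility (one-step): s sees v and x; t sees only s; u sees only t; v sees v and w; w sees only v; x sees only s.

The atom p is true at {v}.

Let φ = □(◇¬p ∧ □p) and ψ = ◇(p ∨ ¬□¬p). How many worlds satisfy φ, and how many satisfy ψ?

0 and 5

For □(◇¬p ∧ □p):
s: successors {v, x}; ◇¬p ∧ □p there: v:F, x:F. ✗
t: successors {s}; ◇¬p ∧ □p there: s:F. ✗
u: successors {t}; ◇¬p ∧ □p there: t:F. ✗
v: successors {v, w}; ◇¬p ∧ □p there: v:F, w:F. ✗
w: successors {v}; ◇¬p ∧ □p there: v:F. ✗
x: successors {s}; ◇¬p ∧ □p there: s:F. ✗
— 0 worlds.
For ◇(p ∨ ¬□¬p):
s: successors {v, x}; p ∨ ¬□¬p there: v:T, x:F. ✓
t: successors {s}; p ∨ ¬□¬p there: s:T. ✓
u: successors {t}; p ∨ ¬□¬p there: t:F. ✗
v: successors {v, w}; p ∨ ¬□¬p there: v:T, w:T. ✓
w: successors {v}; p ∨ ¬□¬p there: v:T. ✓
x: successors {s}; p ∨ ¬□¬p there: s:T. ✓
— 5 worlds.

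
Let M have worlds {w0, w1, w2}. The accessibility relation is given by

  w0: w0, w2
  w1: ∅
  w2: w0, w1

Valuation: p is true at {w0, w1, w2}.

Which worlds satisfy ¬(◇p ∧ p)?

w0: ◇p ∧ p is T. ✗
w1: ◇p ∧ p is F. ✓
w2: ◇p ∧ p is T. ✗

{w1}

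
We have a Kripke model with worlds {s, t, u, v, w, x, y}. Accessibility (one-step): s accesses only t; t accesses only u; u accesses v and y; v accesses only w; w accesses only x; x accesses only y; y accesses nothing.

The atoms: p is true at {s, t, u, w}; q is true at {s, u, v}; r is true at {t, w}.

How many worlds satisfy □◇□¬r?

s: successors {t}; ◇□¬r there: t:T. ✓
t: successors {u}; ◇□¬r there: u:T. ✓
u: successors {v, y}; ◇□¬r there: v:T, y:F. ✗
v: successors {w}; ◇□¬r there: w:T. ✓
w: successors {x}; ◇□¬r there: x:T. ✓
x: successors {y}; ◇□¬r there: y:F. ✗
y: no successors, so □◇□¬r holds vacuously. ✓
Satisfying worlds: {s, t, v, w, y}.

5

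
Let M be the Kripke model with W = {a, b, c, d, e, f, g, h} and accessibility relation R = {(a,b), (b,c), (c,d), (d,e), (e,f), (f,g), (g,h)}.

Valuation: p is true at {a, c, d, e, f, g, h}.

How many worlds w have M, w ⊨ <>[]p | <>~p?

7

a: <>[]p is T, <>~p is T. ✓
b: <>[]p is T, <>~p is F. ✓
c: <>[]p is T, <>~p is F. ✓
d: <>[]p is T, <>~p is F. ✓
e: <>[]p is T, <>~p is F. ✓
f: <>[]p is T, <>~p is F. ✓
g: <>[]p is T, <>~p is F. ✓
h: <>[]p is F, <>~p is F. ✗
Satisfying worlds: {a, b, c, d, e, f, g}.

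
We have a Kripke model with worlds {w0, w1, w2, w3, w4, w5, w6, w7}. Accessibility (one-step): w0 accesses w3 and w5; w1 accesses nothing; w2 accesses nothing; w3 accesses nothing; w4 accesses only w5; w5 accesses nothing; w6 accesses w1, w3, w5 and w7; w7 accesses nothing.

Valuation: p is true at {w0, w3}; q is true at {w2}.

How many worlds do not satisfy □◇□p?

3

w0: successors {w3, w5}; ◇□p there: w3:F, w5:F. ✗
w1: no successors, so □◇□p holds vacuously. ✓
w2: no successors, so □◇□p holds vacuously. ✓
w3: no successors, so □◇□p holds vacuously. ✓
w4: successors {w5}; ◇□p there: w5:F. ✗
w5: no successors, so □◇□p holds vacuously. ✓
w6: successors {w1, w3, w5, w7}; ◇□p there: w1:F, w3:F, w5:F, w7:F. ✗
w7: no successors, so □◇□p holds vacuously. ✓
Satisfying worlds: {w1, w2, w3, w5, w7}.
So □◇□p fails at the other 3 worlds.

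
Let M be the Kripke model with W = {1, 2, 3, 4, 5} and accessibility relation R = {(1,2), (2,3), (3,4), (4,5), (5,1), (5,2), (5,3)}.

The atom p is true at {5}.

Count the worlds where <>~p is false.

1: successors {2}; ~p there: 2:T. ✓
2: successors {3}; ~p there: 3:T. ✓
3: successors {4}; ~p there: 4:T. ✓
4: successors {5}; ~p there: 5:F. ✗
5: successors {1, 2, 3}; ~p there: 1:T, 2:T, 3:T. ✓
Satisfying worlds: {1, 2, 3, 5}.
So <>~p fails at the other 1 world.

1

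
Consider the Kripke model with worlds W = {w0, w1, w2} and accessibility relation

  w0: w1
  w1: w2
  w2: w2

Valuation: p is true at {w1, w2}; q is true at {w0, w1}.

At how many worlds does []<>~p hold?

0

w0: successors {w1}; <>~p there: w1:F. ✗
w1: successors {w2}; <>~p there: w2:F. ✗
w2: successors {w2}; <>~p there: w2:F. ✗
Satisfying worlds: ∅.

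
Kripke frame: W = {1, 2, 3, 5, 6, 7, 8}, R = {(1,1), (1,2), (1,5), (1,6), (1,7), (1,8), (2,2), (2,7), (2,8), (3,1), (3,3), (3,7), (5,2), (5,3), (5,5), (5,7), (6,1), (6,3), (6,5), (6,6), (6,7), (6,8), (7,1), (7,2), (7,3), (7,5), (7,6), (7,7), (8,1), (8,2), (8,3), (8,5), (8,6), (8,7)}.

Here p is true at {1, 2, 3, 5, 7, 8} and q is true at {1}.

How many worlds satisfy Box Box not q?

0

1: successors {1, 2, 5, 6, 7, 8}; Box not q there: 1:F, 2:T, 5:T, 6:F, 7:F, 8:F. ✗
2: successors {2, 7, 8}; Box not q there: 2:T, 7:F, 8:F. ✗
3: successors {1, 3, 7}; Box not q there: 1:F, 3:F, 7:F. ✗
5: successors {2, 3, 5, 7}; Box not q there: 2:T, 3:F, 5:T, 7:F. ✗
6: successors {1, 3, 5, 6, 7, 8}; Box not q there: 1:F, 3:F, 5:T, 6:F, 7:F, 8:F. ✗
7: successors {1, 2, 3, 5, 6, 7}; Box not q there: 1:F, 2:T, 3:F, 5:T, 6:F, 7:F. ✗
8: successors {1, 2, 3, 5, 6, 7}; Box not q there: 1:F, 2:T, 3:F, 5:T, 6:F, 7:F. ✗
Satisfying worlds: ∅.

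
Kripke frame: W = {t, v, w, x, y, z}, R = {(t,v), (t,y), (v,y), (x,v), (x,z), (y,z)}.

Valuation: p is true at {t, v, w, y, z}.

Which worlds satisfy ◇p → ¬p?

{w, x, z}

t: ◇p is T, ¬p is F. ✗
v: ◇p is T, ¬p is F. ✗
w: ◇p is F, ¬p is F. ✓
x: ◇p is T, ¬p is T. ✓
y: ◇p is T, ¬p is F. ✗
z: ◇p is F, ¬p is F. ✓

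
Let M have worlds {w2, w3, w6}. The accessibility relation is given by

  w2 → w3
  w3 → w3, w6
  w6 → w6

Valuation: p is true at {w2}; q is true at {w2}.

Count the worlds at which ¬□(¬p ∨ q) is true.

0

w2: □(¬p ∨ q) is T. ✗
w3: □(¬p ∨ q) is T. ✗
w6: □(¬p ∨ q) is T. ✗
Satisfying worlds: ∅.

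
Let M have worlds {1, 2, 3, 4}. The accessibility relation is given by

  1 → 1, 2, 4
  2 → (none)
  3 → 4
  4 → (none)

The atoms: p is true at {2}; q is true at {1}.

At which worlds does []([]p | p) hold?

1: successors {1, 2, 4}; []p | p there: 1:F, 2:T, 4:T. ✗
2: no successors, so []([]p | p) holds vacuously. ✓
3: successors {4}; []p | p there: 4:T. ✓
4: no successors, so []([]p | p) holds vacuously. ✓

{2, 3, 4}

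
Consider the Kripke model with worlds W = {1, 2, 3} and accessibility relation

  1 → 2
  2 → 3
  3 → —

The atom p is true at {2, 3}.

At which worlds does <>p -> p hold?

1: <>p is T, p is F. ✗
2: <>p is T, p is T. ✓
3: <>p is F, p is T. ✓

{2, 3}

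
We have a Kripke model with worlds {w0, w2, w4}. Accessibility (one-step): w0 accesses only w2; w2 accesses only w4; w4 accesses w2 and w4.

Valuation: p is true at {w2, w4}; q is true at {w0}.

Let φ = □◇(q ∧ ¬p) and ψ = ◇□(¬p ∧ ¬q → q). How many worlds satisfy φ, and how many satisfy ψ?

For □◇(q ∧ ¬p):
w0: successors {w2}; ◇(q ∧ ¬p) there: w2:F. ✗
w2: successors {w4}; ◇(q ∧ ¬p) there: w4:F. ✗
w4: successors {w2, w4}; ◇(q ∧ ¬p) there: w2:F, w4:F. ✗
— 0 worlds.
For ◇□(¬p ∧ ¬q → q):
w0: successors {w2}; □(¬p ∧ ¬q → q) there: w2:T. ✓
w2: successors {w4}; □(¬p ∧ ¬q → q) there: w4:T. ✓
w4: successors {w2, w4}; □(¬p ∧ ¬q → q) there: w2:T, w4:T. ✓
— 3 worlds.

0 and 3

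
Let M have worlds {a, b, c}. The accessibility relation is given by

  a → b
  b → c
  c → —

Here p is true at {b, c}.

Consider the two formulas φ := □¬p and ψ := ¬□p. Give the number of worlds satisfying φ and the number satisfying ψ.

1 and 0

For □¬p:
a: successors {b}; ¬p there: b:F. ✗
b: successors {c}; ¬p there: c:F. ✗
c: no successors, so □¬p holds vacuously. ✓
— 1 world.
For ¬□p:
a: □p is T. ✗
b: □p is T. ✗
c: □p is T. ✗
— 0 worlds.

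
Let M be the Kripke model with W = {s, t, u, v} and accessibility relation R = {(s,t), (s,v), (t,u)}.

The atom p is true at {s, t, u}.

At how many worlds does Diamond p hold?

s: successors {t, v}; p there: t:T, v:F. ✓
t: successors {u}; p there: u:T. ✓
u: no successors, so Diamond p fails. ✗
v: no successors, so Diamond p fails. ✗
Satisfying worlds: {s, t}.

2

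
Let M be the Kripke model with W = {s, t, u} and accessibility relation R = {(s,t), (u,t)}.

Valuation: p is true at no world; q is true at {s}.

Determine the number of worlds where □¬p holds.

s: successors {t}; ¬p there: t:T. ✓
t: no successors, so □¬p holds vacuously. ✓
u: successors {t}; ¬p there: t:T. ✓
Satisfying worlds: {s, t, u}.

3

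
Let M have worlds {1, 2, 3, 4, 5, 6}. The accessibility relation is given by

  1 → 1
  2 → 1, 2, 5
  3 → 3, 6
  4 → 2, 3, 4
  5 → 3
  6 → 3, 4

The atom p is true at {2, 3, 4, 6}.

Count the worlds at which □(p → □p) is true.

1: successors {1}; p → □p there: 1:T. ✓
2: successors {1, 2, 5}; p → □p there: 1:T, 2:F, 5:T. ✗
3: successors {3, 6}; p → □p there: 3:T, 6:T. ✓
4: successors {2, 3, 4}; p → □p there: 2:F, 3:T, 4:T. ✗
5: successors {3}; p → □p there: 3:T. ✓
6: successors {3, 4}; p → □p there: 3:T, 4:T. ✓
Satisfying worlds: {1, 3, 5, 6}.

4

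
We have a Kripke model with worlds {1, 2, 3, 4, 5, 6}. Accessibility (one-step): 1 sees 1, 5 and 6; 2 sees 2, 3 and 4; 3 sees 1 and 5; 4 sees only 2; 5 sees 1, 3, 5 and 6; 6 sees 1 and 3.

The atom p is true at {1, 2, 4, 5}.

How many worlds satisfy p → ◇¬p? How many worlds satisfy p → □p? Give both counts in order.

For p → ◇¬p:
1: p is T, ◇¬p is T. ✓
2: p is T, ◇¬p is T. ✓
3: p is F, ◇¬p is F. ✓
4: p is T, ◇¬p is F. ✗
5: p is T, ◇¬p is T. ✓
6: p is F, ◇¬p is T. ✓
— 5 worlds.
For p → □p:
1: p is T, □p is F. ✗
2: p is T, □p is F. ✗
3: p is F, □p is T. ✓
4: p is T, □p is T. ✓
5: p is T, □p is F. ✗
6: p is F, □p is F. ✓
— 3 worlds.

5 and 3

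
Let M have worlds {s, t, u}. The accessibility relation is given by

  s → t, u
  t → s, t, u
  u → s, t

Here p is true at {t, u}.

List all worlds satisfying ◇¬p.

s: successors {t, u}; ¬p there: t:F, u:F. ✗
t: successors {s, t, u}; ¬p there: s:T, t:F, u:F. ✓
u: successors {s, t}; ¬p there: s:T, t:F. ✓

{t, u}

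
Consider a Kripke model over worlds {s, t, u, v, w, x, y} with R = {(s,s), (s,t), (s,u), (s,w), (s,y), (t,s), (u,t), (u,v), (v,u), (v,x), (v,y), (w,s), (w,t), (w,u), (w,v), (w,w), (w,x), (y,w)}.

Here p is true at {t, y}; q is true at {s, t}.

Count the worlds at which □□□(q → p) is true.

s: successors {s, t, u, w, y}; □□(q → p) there: s:F, t:F, u:F, w:F, y:F. ✗
t: successors {s}; □□(q → p) there: s:F. ✗
u: successors {t, v}; □□(q → p) there: t:F, v:T. ✗
v: successors {u, x, y}; □□(q → p) there: u:F, x:T, y:F. ✗
w: successors {s, t, u, v, w, x}; □□(q → p) there: s:F, t:F, u:F, v:T, w:F, x:T. ✗
x: no successors, so □□□(q → p) holds vacuously. ✓
y: successors {w}; □□(q → p) there: w:F. ✗
Satisfying worlds: {x}.

1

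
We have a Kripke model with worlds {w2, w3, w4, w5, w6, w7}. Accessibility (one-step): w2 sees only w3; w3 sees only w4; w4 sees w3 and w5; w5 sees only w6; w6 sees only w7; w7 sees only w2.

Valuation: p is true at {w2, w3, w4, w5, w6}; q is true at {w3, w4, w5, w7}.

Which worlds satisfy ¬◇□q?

w2: ◇□q is T. ✗
w3: ◇□q is T. ✗
w4: ◇□q is T. ✗
w5: ◇□q is T. ✗
w6: ◇□q is F. ✓
w7: ◇□q is T. ✗

{w6}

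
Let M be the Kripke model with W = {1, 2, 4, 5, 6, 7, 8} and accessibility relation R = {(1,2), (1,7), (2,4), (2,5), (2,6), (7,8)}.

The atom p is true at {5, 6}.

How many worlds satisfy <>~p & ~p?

3

1: <>~p is T, ~p is T. ✓
2: <>~p is T, ~p is T. ✓
4: <>~p is F, ~p is T. ✗
5: <>~p is F, ~p is F. ✗
6: <>~p is F, ~p is F. ✗
7: <>~p is T, ~p is T. ✓
8: <>~p is F, ~p is T. ✗
Satisfying worlds: {1, 2, 7}.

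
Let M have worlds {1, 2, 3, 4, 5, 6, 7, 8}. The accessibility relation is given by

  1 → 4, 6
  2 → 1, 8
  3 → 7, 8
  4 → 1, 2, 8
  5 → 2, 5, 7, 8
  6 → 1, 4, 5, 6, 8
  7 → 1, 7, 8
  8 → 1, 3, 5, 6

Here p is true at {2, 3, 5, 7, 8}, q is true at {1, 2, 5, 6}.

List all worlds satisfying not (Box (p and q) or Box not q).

1: Box (p and q) or Box not q is F. ✓
2: Box (p and q) or Box not q is F. ✓
3: Box (p and q) or Box not q is T. ✗
4: Box (p and q) or Box not q is F. ✓
5: Box (p and q) or Box not q is F. ✓
6: Box (p and q) or Box not q is F. ✓
7: Box (p and q) or Box not q is F. ✓
8: Box (p and q) or Box not q is F. ✓

{1, 2, 4, 5, 6, 7, 8}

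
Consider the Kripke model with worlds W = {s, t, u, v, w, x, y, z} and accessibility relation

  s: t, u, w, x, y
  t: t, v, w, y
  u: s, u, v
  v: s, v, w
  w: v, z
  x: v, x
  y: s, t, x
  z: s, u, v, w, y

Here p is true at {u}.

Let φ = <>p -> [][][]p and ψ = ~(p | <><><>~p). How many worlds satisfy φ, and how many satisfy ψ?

For <>p -> [][][]p:
s: <>p is T, [][][]p is F. ✗
t: <>p is F, [][][]p is F. ✓
u: <>p is T, [][][]p is F. ✗
v: <>p is F, [][][]p is F. ✓
w: <>p is F, [][][]p is F. ✓
x: <>p is F, [][][]p is F. ✓
y: <>p is F, [][][]p is F. ✓
z: <>p is T, [][][]p is F. ✗
— 5 worlds.
For ~(p | <><><>~p):
s: p | <><><>~p is T. ✗
t: p | <><><>~p is T. ✗
u: p | <><><>~p is T. ✗
v: p | <><><>~p is T. ✗
w: p | <><><>~p is T. ✗
x: p | <><><>~p is T. ✗
y: p | <><><>~p is T. ✗
z: p | <><><>~p is T. ✗
— 0 worlds.

5 and 0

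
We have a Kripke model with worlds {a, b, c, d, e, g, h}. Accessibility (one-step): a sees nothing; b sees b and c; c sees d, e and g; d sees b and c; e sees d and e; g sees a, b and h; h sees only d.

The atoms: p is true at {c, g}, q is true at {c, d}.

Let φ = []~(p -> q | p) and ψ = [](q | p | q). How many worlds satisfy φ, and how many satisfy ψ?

For []~(p -> q | p):
a: no successors, so []~(p -> q | p) holds vacuously. ✓
b: successors {b, c}; ~(p -> q | p) there: b:F, c:F. ✗
c: successors {d, e, g}; ~(p -> q | p) there: d:F, e:F, g:F. ✗
d: successors {b, c}; ~(p -> q | p) there: b:F, c:F. ✗
e: successors {d, e}; ~(p -> q | p) there: d:F, e:F. ✗
g: successors {a, b, h}; ~(p -> q | p) there: a:F, b:F, h:F. ✗
h: successors {d}; ~(p -> q | p) there: d:F. ✗
— 1 world.
For [](q | p | q):
a: no successors, so [](q | p | q) holds vacuously. ✓
b: successors {b, c}; q | p | q there: b:F, c:T. ✗
c: successors {d, e, g}; q | p | q there: d:T, e:F, g:T. ✗
d: successors {b, c}; q | p | q there: b:F, c:T. ✗
e: successors {d, e}; q | p | q there: d:T, e:F. ✗
g: successors {a, b, h}; q | p | q there: a:F, b:F, h:F. ✗
h: successors {d}; q | p | q there: d:T. ✓
— 2 worlds.

1 and 2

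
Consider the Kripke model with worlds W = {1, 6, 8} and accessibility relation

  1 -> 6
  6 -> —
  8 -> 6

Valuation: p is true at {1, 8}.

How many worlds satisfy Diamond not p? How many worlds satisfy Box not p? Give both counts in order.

For Diamond not p:
1: successors {6}; not p there: 6:T. ✓
6: no successors, so Diamond not p fails. ✗
8: successors {6}; not p there: 6:T. ✓
— 2 worlds.
For Box not p:
1: successors {6}; not p there: 6:T. ✓
6: no successors, so Box not p holds vacuously. ✓
8: successors {6}; not p there: 6:T. ✓
— 3 worlds.

2 and 3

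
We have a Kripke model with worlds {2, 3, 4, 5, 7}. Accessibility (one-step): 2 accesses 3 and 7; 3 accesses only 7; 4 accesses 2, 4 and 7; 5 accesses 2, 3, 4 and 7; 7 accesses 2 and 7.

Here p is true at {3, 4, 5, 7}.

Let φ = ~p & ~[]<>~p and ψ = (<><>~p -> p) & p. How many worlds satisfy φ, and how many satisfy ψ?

1 and 4

For ~p & ~[]<>~p:
2: ~p is T, ~[]<>~p is T. ✓
3: ~p is F, ~[]<>~p is F. ✗
4: ~p is F, ~[]<>~p is T. ✗
5: ~p is F, ~[]<>~p is T. ✗
7: ~p is F, ~[]<>~p is T. ✗
— 1 world.
For (<><>~p -> p) & p:
2: <><>~p -> p is F, p is F. ✗
3: <><>~p -> p is T, p is T. ✓
4: <><>~p -> p is T, p is T. ✓
5: <><>~p -> p is T, p is T. ✓
7: <><>~p -> p is T, p is T. ✓
— 4 worlds.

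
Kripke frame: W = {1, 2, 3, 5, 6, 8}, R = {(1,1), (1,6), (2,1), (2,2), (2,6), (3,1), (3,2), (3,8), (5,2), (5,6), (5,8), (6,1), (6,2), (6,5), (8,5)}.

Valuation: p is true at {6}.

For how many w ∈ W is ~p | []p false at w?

1: ~p is T, []p is F. ✓
2: ~p is T, []p is F. ✓
3: ~p is T, []p is F. ✓
5: ~p is T, []p is F. ✓
6: ~p is F, []p is F. ✗
8: ~p is T, []p is F. ✓
Satisfying worlds: {1, 2, 3, 5, 8}.
So ~p | []p fails at the other 1 world.

1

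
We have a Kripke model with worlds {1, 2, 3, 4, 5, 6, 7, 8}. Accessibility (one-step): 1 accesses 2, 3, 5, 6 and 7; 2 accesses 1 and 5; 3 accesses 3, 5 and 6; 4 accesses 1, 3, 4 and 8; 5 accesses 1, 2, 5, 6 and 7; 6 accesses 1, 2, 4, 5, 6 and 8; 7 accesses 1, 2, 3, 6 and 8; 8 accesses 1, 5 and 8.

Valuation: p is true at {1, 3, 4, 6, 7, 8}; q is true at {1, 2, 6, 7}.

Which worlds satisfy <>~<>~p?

{4, 6}

1: successors {2, 3, 5, 6, 7}; ~<>~p there: 2:F, 3:F, 5:F, 6:F, 7:F. ✗
2: successors {1, 5}; ~<>~p there: 1:F, 5:F. ✗
3: successors {3, 5, 6}; ~<>~p there: 3:F, 5:F, 6:F. ✗
4: successors {1, 3, 4, 8}; ~<>~p there: 1:F, 3:F, 4:T, 8:F. ✓
5: successors {1, 2, 5, 6, 7}; ~<>~p there: 1:F, 2:F, 5:F, 6:F, 7:F. ✗
6: successors {1, 2, 4, 5, 6, 8}; ~<>~p there: 1:F, 2:F, 4:T, 5:F, 6:F, 8:F. ✓
7: successors {1, 2, 3, 6, 8}; ~<>~p there: 1:F, 2:F, 3:F, 6:F, 8:F. ✗
8: successors {1, 5, 8}; ~<>~p there: 1:F, 5:F, 8:F. ✗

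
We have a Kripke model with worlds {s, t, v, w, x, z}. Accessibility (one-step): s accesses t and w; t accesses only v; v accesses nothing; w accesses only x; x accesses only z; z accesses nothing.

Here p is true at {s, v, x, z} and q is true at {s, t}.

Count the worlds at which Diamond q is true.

s: successors {t, w}; q there: t:T, w:F. ✓
t: successors {v}; q there: v:F. ✗
v: no successors, so Diamond q fails. ✗
w: successors {x}; q there: x:F. ✗
x: successors {z}; q there: z:F. ✗
z: no successors, so Diamond q fails. ✗
Satisfying worlds: {s}.

1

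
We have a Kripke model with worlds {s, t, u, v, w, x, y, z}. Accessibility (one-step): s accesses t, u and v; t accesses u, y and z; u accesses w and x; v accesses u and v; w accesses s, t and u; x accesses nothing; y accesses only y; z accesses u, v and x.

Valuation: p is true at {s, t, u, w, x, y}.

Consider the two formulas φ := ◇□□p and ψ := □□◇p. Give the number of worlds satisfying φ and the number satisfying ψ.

7 and 3

For ◇□□p:
s: successors {t, u, v}; □□p there: t:F, u:T, v:F. ✓
t: successors {u, y, z}; □□p there: u:T, y:T, z:F. ✓
u: successors {w, x}; □□p there: w:F, x:T. ✓
v: successors {u, v}; □□p there: u:T, v:F. ✓
w: successors {s, t, u}; □□p there: s:F, t:F, u:T. ✓
x: no successors, so ◇□□p fails. ✗
y: successors {y}; □□p there: y:T. ✓
z: successors {u, v, x}; □□p there: u:T, v:F, x:T. ✓
— 7 worlds.
For □□◇p:
s: successors {t, u, v}; □◇p there: t:T, u:F, v:T. ✗
t: successors {u, y, z}; □◇p there: u:F, y:T, z:F. ✗
u: successors {w, x}; □◇p there: w:T, x:T. ✓
v: successors {u, v}; □◇p there: u:F, v:T. ✗
w: successors {s, t, u}; □◇p there: s:T, t:T, u:F. ✗
x: no successors, so □□◇p holds vacuously. ✓
y: successors {y}; □◇p there: y:T. ✓
z: successors {u, v, x}; □◇p there: u:F, v:T, x:T. ✗
— 3 worlds.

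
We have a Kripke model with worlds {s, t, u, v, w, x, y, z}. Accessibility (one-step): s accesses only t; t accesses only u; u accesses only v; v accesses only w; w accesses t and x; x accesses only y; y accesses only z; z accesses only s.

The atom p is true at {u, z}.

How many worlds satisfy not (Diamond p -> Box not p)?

2

s: Diamond p -> Box not p is T. ✗
t: Diamond p -> Box not p is F. ✓
u: Diamond p -> Box not p is T. ✗
v: Diamond p -> Box not p is T. ✗
w: Diamond p -> Box not p is T. ✗
x: Diamond p -> Box not p is T. ✗
y: Diamond p -> Box not p is F. ✓
z: Diamond p -> Box not p is T. ✗
Satisfying worlds: {t, y}.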